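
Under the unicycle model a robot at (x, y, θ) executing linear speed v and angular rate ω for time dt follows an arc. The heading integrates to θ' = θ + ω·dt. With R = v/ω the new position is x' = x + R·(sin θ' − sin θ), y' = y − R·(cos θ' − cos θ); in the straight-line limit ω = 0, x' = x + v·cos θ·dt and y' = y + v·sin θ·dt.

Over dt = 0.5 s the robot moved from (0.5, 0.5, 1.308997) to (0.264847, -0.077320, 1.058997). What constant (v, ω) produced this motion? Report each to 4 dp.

v = -1.2500, ω = -0.5000

Δθ = 1.058997 − 1.308997 = -0.250000
ω = Δθ/dt = -0.250000/0.5 = -0.5000
R = −Δy/(cos θ' − cos θ) = 2.5000
v = R·ω = 2.5000·-0.5000 = -1.2500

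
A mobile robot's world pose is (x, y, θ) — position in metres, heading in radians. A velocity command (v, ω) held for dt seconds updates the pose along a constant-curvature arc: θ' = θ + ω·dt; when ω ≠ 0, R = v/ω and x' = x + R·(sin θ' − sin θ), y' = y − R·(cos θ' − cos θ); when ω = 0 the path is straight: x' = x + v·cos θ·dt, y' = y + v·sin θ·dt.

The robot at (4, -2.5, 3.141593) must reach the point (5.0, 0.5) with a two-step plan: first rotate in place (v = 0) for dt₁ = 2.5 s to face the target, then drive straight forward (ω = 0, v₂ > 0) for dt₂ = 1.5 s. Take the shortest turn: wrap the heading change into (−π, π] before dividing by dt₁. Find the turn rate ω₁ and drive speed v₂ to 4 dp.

heading to target = atan2(0.5−-2.5, 5−4) = 1.2490
Δθ = wrap(1.2490 − 3.1416) = -1.8925; ω₁ = Δθ/dt₁ = -0.7570
distance = √((5−4)² + (0.5−-2.5)²) = 3.1623; v₂ = distance/dt₂ = 2.1082

ω₁ = -0.7570, v₂ = 2.1082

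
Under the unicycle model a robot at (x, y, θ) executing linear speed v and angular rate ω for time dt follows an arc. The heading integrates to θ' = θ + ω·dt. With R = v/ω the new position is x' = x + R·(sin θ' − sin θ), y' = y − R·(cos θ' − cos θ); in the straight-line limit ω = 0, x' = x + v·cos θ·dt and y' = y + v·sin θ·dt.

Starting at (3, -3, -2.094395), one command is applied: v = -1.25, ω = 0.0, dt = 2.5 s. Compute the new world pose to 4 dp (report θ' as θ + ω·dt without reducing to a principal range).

θ' = -2.0944 + 0.0·2.5 = -2.0944
ω = 0 → straight: x' = 3 + -1.25·cos(-2.0944)·2.5 = 4.5625
y' = -3 + -1.25·sin(-2.0944)·2.5 = -0.2937

(4.5625, -0.2937, -2.0944)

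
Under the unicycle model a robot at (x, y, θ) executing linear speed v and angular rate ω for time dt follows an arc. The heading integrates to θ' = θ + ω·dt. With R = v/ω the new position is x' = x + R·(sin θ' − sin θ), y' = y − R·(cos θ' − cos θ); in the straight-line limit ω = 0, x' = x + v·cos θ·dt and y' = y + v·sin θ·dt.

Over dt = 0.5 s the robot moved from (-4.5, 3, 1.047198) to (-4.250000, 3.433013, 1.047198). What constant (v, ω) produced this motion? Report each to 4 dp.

Δθ = 1.047198 − 1.047198 = 0.000000
ω = Δθ/dt = 0.000000/0.5 = 0.0000
ω = 0 → v = (Δx·cos θ + Δy·sin θ)/dt = 1.0000

v = 1.0000, ω = 0.0000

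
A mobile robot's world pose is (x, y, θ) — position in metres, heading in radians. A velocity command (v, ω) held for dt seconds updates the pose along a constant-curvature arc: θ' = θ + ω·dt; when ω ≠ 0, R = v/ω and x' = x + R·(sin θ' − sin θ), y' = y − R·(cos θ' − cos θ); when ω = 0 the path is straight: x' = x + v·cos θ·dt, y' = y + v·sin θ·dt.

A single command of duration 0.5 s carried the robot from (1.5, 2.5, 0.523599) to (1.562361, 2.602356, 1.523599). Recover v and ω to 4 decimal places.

v = 0.2500, ω = 2.0000

Δθ = 1.523599 − 0.523599 = 1.000000
ω = Δθ/dt = 1.000000/0.5 = 2.0000
R = −Δy/(cos θ' − cos θ) = 0.1250
v = R·ω = 0.1250·2.0000 = 0.2500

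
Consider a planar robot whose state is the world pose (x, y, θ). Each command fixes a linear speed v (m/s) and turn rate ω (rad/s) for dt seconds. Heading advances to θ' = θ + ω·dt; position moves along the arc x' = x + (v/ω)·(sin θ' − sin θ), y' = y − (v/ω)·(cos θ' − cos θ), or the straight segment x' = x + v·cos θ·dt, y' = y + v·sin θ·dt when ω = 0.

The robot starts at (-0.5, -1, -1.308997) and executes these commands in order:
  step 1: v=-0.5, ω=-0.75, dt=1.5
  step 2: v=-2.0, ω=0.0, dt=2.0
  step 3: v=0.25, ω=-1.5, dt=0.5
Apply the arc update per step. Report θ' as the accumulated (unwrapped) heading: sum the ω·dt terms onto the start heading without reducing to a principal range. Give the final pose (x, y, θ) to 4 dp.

(2.6349, 2.2393, -3.1840)

step 1: θ'=-2.4340 (R=0.6667) → pose (-0.2894, -0.3208, -2.4340)
step 2: θ'=-2.4340 (straight) → pose (2.7503, 2.2792, -2.4340)
step 3: θ'=-3.1840 (R=-0.1667) → pose (2.6349, 2.2393, -3.1840)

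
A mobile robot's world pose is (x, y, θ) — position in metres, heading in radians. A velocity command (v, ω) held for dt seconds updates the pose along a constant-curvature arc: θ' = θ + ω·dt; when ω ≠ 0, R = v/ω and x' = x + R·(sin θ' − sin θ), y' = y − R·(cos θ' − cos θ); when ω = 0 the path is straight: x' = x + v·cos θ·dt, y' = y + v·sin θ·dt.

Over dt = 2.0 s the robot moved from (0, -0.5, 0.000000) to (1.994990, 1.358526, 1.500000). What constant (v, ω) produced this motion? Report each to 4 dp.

Δθ = 1.500000 − 0.000000 = 1.500000
ω = Δθ/dt = 1.500000/2.0 = 0.7500
R = Δx/(sin θ' − sin θ) = 2.0000
v = R·ω = 2.0000·0.7500 = 1.5000

v = 1.5000, ω = 0.7500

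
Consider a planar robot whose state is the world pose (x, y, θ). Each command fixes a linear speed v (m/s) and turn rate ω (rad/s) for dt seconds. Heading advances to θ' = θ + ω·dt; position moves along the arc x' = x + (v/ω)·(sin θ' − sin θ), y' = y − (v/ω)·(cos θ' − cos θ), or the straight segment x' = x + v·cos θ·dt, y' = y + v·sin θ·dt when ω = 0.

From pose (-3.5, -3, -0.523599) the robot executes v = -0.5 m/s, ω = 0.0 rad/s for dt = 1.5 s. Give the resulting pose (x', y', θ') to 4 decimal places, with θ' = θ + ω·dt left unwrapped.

θ' = -0.5236 + 0.0·1.5 = -0.5236
ω = 0 → straight: x' = -3.5 + -0.5·cos(-0.5236)·1.5 = -4.1495
y' = -3 + -0.5·sin(-0.5236)·1.5 = -2.6250

(-4.1495, -2.6250, -0.5236)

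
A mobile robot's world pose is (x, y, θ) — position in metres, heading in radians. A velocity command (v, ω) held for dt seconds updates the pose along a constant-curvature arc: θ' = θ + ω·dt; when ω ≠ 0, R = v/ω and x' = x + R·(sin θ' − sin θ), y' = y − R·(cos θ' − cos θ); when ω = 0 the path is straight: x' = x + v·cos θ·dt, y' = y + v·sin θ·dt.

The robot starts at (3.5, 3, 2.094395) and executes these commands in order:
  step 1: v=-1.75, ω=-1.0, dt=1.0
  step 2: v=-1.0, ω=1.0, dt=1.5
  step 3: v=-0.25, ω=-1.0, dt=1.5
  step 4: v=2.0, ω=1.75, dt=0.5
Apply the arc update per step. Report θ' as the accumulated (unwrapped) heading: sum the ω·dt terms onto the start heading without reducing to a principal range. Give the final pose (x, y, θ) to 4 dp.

(4.0377, 0.6494, 1.9694)

step 1: θ'=1.0944 (R=1.7500) → pose (3.5396, 1.3225, 1.0944)
step 2: θ'=2.5944 (R=-1.0000) → pose (3.9079, 0.0099, 2.5944)
step 3: θ'=1.0944 (R=0.2500) → pose (4.0000, -0.3182, 1.0944)
step 4: θ'=1.9694 (R=1.1429) → pose (4.0377, 0.6494, 1.9694)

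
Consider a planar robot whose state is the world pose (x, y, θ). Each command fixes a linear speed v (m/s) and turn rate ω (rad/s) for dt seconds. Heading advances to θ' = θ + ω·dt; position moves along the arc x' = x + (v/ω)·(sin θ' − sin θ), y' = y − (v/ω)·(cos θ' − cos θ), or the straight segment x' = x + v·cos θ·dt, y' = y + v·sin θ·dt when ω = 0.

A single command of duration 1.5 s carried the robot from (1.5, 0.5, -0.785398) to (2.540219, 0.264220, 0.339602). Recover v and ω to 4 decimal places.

v = 0.7500, ω = 0.7500

Δθ = 0.339602 − -0.785398 = 1.125000
ω = Δθ/dt = 1.125000/1.5 = 0.7500
R = Δx/(sin θ' − sin θ) = 1.0000
v = R·ω = 1.0000·0.7500 = 0.7500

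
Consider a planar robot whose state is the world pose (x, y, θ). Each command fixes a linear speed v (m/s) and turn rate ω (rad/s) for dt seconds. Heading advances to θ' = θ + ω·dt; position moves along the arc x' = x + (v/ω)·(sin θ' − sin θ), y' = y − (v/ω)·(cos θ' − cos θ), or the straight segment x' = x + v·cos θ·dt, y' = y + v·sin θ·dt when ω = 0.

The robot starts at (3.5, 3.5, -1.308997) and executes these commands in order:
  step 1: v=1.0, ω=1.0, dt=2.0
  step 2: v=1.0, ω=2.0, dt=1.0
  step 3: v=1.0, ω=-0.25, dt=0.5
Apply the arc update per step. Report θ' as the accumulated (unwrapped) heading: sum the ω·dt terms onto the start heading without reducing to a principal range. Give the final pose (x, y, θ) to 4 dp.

step 1: θ'=0.6910 (R=1.0000) → pose (5.1032, 2.9882, 0.6910)
step 2: θ'=2.6910 (R=0.5000) → pose (5.0023, 3.8236, 2.6910)
step 3: θ'=2.5660 (R=-4.0000) → pose (4.5670, 4.0689, 2.5660)

(4.5670, 4.0689, 2.5660)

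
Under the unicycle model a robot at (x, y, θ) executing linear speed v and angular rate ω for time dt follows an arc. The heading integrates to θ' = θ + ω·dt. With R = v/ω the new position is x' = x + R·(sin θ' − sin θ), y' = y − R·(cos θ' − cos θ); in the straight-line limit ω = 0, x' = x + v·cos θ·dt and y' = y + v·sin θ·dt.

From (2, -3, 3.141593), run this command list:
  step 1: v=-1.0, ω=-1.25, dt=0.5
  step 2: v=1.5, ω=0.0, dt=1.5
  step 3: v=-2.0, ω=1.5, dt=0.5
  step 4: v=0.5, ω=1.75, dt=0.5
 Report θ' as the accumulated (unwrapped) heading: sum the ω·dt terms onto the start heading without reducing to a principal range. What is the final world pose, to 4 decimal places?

step 1: θ'=2.5166 (R=0.8000) → pose (2.4681, -3.1512, 2.5166)
step 2: θ'=2.5166 (straight) → pose (0.6434, -1.8348, 2.5166)
step 3: θ'=3.2666 (R=-1.3333) → pose (1.5898, -2.0764, 3.2666)
step 4: θ'=4.1416 (R=0.2857) → pose (1.3850, -2.2055, 4.1416)

(1.3850, -2.2055, 4.1416)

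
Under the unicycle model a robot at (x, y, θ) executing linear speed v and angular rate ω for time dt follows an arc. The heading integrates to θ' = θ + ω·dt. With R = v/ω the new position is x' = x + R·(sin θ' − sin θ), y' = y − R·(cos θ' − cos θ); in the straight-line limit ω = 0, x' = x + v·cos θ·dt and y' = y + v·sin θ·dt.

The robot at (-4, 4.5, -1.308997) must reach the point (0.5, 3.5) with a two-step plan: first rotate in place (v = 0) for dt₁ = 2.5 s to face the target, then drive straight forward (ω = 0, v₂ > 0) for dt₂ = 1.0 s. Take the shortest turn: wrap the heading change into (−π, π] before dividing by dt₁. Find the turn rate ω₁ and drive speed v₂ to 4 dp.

ω₁ = 0.4361, v₂ = 4.6098

heading to target = atan2(3.5−4.5, 0.5−-4) = -0.2187
Δθ = wrap(-0.2187 − -1.3090) = 1.0903; ω₁ = Δθ/dt₁ = 0.4361
distance = √((0.5−-4)² + (3.5−4.5)²) = 4.6098; v₂ = distance/dt₂ = 4.6098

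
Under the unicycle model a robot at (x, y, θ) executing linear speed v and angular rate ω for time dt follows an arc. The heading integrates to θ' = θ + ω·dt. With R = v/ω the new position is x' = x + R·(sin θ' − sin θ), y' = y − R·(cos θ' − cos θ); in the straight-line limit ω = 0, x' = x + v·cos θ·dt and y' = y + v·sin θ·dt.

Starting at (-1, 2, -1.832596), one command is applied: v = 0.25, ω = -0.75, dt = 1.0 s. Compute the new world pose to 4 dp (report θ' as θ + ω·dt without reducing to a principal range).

(-1.1452, 1.8037, -2.5826)

θ' = -1.8326 + -0.75·1.0 = -2.5826
R = v/ω = 0.25/-0.75 = -0.3333
x' = -1 + -0.3333·(sin -2.5826 − sin -1.8326) = -1.1452
y' = 2 − -0.3333·(cos -2.5826 − cos -1.8326) = 1.8037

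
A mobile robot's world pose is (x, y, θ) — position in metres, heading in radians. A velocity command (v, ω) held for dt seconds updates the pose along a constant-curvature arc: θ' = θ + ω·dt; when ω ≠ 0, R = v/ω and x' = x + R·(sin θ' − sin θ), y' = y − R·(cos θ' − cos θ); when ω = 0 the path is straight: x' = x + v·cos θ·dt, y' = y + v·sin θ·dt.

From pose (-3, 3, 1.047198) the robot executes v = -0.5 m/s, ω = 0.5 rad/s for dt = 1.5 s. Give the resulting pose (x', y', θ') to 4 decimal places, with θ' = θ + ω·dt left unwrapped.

θ' = 1.0472 + 0.5·1.5 = 1.7972
R = v/ω = -0.5/0.5 = -1.0000
x' = -3 + -1.0000·(sin 1.7972 − sin 1.0472) = -3.1085
y' = 3 − -1.0000·(cos 1.7972 − cos 1.0472) = 2.2755

(-3.1085, 2.2755, 1.7972)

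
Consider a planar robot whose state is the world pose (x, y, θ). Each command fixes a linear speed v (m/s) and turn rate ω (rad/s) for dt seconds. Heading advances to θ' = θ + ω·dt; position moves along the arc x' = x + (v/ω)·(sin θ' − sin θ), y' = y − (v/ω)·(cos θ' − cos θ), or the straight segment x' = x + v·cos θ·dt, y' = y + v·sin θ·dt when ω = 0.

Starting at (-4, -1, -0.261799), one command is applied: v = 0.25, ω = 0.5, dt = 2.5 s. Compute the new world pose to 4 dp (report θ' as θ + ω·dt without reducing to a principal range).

(-3.4531, -0.7921, 0.9882)

θ' = -0.2618 + 0.5·2.5 = 0.9882
R = v/ω = 0.25/0.5 = 0.5000
x' = -4 + 0.5000·(sin 0.9882 − sin -0.2618) = -3.4531
y' = -1 − 0.5000·(cos 0.9882 − cos -0.2618) = -0.7921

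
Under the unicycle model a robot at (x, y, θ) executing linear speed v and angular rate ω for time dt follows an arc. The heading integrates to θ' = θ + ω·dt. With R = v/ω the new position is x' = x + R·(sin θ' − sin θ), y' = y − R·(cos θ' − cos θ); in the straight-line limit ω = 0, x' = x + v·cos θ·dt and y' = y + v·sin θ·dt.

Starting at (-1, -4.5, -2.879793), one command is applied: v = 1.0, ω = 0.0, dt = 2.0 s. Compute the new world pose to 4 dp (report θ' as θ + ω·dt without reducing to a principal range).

(-2.9319, -5.0176, -2.8798)

θ' = -2.8798 + 0.0·2.0 = -2.8798
ω = 0 → straight: x' = -1 + 1.0·cos(-2.8798)·2.0 = -2.9319
y' = -4.5 + 1.0·sin(-2.8798)·2.0 = -5.0176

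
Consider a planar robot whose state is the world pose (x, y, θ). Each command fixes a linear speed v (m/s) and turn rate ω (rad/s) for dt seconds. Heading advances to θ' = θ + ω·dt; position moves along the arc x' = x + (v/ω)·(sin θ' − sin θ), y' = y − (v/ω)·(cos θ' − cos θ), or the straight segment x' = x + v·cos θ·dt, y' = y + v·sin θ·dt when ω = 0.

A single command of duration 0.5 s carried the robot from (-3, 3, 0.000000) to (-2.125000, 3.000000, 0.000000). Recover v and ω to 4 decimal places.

v = 1.7500, ω = 0.0000

Δθ = 0.000000 − 0.000000 = 0.000000
ω = Δθ/dt = 0.000000/0.5 = 0.0000
ω = 0 → v = (Δx·cos θ + Δy·sin θ)/dt = 1.7500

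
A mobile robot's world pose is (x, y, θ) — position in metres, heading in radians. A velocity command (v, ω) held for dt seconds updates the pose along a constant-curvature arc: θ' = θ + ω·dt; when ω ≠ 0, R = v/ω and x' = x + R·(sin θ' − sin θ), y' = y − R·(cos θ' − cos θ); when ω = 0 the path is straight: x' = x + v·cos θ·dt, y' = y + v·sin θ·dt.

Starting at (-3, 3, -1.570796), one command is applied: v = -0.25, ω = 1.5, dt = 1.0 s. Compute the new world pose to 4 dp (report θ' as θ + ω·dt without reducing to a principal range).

θ' = -1.5708 + 1.5·1.0 = -0.0708
R = v/ω = -0.25/1.5 = -0.1667
x' = -3 + -0.1667·(sin -0.0708 − sin -1.5708) = -3.1549
y' = 3 − -0.1667·(cos -0.0708 − cos -1.5708) = 3.1662

(-3.1549, 3.1662, -0.0708)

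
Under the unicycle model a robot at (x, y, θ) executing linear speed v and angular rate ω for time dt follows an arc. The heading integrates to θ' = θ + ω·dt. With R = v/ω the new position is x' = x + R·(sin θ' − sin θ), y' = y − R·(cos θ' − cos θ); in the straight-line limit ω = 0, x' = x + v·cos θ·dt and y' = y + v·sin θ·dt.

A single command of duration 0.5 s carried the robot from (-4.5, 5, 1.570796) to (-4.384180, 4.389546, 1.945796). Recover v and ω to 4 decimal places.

v = -1.2500, ω = 0.7500

Δθ = 1.945796 − 1.570796 = 0.375000
ω = Δθ/dt = 0.375000/0.5 = 0.7500
R = −Δy/(cos θ' − cos θ) = -1.6667
v = R·ω = -1.6667·0.7500 = -1.2500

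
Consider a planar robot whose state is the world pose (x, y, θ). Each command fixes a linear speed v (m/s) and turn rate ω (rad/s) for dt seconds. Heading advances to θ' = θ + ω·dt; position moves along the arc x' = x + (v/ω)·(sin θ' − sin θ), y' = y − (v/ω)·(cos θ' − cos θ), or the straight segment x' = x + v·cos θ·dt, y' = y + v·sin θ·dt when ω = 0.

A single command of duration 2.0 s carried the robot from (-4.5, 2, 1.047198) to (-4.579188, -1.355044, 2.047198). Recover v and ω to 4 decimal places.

Δθ = 2.047198 − 1.047198 = 1.000000
ω = Δθ/dt = 1.000000/2.0 = 0.5000
R = −Δy/(cos θ' − cos θ) = -3.5000
v = R·ω = -3.5000·0.5000 = -1.7500

v = -1.7500, ω = 0.5000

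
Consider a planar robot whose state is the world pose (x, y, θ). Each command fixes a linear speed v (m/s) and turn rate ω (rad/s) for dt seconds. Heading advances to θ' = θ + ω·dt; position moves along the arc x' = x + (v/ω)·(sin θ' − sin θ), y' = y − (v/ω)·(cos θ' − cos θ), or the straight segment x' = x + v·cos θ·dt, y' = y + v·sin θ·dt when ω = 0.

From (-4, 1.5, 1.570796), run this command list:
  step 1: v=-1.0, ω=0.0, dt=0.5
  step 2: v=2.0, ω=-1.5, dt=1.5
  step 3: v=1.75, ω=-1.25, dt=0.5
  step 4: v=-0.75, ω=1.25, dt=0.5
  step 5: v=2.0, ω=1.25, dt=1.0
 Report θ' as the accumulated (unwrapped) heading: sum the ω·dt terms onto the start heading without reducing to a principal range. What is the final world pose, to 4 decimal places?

(0.3097, 1.5243, 0.5708)

step 1: θ'=1.5708 (straight) → pose (-4.0000, 1.0000, 1.5708)
step 2: θ'=-0.6792 (R=-1.3333) → pose (-1.8291, 2.0374, -0.6792)
step 3: θ'=-1.3042 (R=-1.4000) → pose (-1.3580, 1.3170, -1.3042)
step 4: θ'=-0.6792 (R=-0.6000) → pose (-1.5599, 1.6257, -0.6792)
step 5: θ'=0.5708 (R=1.6000) → pose (0.3097, 1.5243, 0.5708)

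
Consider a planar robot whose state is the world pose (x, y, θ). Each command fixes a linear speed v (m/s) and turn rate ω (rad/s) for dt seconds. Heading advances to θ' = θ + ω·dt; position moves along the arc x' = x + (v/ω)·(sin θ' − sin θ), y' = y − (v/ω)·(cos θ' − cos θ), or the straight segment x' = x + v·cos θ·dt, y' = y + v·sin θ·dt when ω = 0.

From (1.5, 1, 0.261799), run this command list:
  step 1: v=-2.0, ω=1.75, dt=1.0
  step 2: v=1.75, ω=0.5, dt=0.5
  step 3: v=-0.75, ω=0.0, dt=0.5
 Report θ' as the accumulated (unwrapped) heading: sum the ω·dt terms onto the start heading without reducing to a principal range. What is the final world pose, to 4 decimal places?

(0.5333, -0.1441, 2.2618)

step 1: θ'=2.0118 (R=-1.1429) → pose (0.7623, -0.5917, 2.0118)
step 2: θ'=2.2618 (R=3.5000) → pose (0.2943, 0.1449, 2.2618)
step 3: θ'=2.2618 (straight) → pose (0.5333, -0.1441, 2.2618)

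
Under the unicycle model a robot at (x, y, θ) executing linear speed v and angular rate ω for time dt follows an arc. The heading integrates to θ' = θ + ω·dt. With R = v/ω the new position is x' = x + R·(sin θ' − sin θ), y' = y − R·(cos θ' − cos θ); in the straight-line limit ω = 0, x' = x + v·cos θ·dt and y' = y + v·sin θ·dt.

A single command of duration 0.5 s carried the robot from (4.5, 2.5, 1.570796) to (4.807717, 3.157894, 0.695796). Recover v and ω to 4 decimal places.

Δθ = 0.695796 − 1.570796 = -0.875000
ω = Δθ/dt = -0.875000/0.5 = -1.7500
R = −Δy/(cos θ' − cos θ) = -0.8571
v = R·ω = -0.8571·-1.7500 = 1.5000

v = 1.5000, ω = -1.7500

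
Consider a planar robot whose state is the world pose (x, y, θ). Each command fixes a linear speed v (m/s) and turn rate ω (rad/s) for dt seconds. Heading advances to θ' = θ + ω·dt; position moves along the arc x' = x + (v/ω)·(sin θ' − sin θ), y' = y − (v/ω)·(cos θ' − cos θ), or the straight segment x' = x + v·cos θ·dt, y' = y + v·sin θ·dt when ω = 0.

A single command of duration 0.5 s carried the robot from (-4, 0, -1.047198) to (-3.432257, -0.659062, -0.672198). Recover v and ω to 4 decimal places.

v = 1.7500, ω = 0.7500

Δθ = -0.672198 − -1.047198 = 0.375000
ω = Δθ/dt = 0.375000/0.5 = 0.7500
R = −Δy/(cos θ' − cos θ) = 2.3333
v = R·ω = 2.3333·0.7500 = 1.7500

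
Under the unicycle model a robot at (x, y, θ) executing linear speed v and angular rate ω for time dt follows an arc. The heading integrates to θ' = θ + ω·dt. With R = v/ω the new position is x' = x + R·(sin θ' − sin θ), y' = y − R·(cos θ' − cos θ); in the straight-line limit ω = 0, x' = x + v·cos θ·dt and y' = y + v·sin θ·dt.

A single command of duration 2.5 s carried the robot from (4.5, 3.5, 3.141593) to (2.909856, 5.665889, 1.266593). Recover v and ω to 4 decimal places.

v = 1.2500, ω = -0.7500

Δθ = 1.266593 − 3.141593 = -1.875000
ω = Δθ/dt = -1.875000/2.5 = -0.7500
R = −Δy/(cos θ' − cos θ) = -1.6667
v = R·ω = -1.6667·-0.7500 = 1.2500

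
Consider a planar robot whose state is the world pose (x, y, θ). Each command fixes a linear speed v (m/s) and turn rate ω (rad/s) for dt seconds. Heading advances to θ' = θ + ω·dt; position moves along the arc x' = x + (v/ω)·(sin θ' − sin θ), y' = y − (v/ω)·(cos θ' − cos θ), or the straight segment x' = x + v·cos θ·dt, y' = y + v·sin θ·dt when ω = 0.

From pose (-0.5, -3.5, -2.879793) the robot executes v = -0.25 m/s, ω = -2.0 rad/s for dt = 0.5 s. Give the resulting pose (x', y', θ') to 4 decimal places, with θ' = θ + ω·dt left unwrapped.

(-0.3835, -3.5283, -3.8798)

θ' = -2.8798 + -2.0·0.5 = -3.8798
R = v/ω = -0.25/-2.0 = 0.1250
x' = -0.5 + 0.1250·(sin -3.8798 − sin -2.8798) = -0.3835
y' = -3.5 − 0.1250·(cos -3.8798 − cos -2.8798) = -3.5283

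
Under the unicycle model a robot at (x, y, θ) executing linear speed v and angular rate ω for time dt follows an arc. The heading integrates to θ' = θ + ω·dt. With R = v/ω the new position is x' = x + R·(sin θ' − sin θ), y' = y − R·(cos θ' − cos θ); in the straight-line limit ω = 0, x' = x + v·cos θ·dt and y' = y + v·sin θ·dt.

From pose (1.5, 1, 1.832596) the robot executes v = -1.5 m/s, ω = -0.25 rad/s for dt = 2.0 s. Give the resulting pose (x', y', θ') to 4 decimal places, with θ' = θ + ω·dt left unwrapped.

θ' = 1.8326 + -0.25·2.0 = 1.3326
R = v/ω = -1.5/-0.25 = 6.0000
x' = 1.5 + 6.0000·(sin 1.3326 − sin 1.8326) = 1.5350
y' = 1 − 6.0000·(cos 1.3326 − cos 1.8326) = -1.9686

(1.5350, -1.9686, 1.3326)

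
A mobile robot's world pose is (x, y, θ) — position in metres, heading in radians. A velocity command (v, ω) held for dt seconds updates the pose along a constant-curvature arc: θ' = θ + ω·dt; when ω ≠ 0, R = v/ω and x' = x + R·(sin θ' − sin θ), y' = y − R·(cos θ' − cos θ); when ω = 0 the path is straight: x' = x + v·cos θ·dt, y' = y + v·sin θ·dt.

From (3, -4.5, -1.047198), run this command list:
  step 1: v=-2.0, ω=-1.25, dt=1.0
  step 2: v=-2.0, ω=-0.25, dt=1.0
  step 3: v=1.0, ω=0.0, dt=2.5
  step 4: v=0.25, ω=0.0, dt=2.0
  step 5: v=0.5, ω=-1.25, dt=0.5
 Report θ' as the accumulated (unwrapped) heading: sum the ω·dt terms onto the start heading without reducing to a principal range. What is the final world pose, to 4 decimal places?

(1.9683, -3.0713, -3.1722)

step 1: θ'=-2.2972 (R=1.6000) → pose (3.1895, -2.6373, -2.2972)
step 2: θ'=-2.5472 (R=8.0000) → pose (4.6900, -1.3229, -2.5472)
step 3: θ'=-2.5472 (straight) → pose (2.6188, -2.7229, -2.5472)
step 4: θ'=-2.5472 (straight) → pose (2.2046, -3.0029, -2.5472)
step 5: θ'=-3.1722 (R=-0.4000) → pose (1.9683, -3.0713, -3.1722)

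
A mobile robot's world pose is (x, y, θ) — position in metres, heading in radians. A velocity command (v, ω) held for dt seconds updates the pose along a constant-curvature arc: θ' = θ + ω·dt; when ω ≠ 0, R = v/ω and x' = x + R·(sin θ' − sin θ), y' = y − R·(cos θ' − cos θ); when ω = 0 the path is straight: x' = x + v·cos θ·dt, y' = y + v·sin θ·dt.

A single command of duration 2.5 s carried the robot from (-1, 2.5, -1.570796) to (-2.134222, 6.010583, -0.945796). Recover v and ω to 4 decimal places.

Δθ = -0.945796 − -1.570796 = 0.625000
ω = Δθ/dt = 0.625000/2.5 = 0.2500
R = −Δy/(cos θ' − cos θ) = -6.0000
v = R·ω = -6.0000·0.2500 = -1.5000

v = -1.5000, ω = 0.2500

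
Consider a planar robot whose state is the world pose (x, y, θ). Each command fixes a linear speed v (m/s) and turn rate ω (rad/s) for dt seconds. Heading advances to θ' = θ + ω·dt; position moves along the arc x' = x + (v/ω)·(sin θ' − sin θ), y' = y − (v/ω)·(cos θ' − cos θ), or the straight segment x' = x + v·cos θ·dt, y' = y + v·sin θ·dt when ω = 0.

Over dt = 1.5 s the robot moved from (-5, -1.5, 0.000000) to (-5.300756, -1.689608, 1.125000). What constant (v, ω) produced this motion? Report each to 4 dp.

v = -0.2500, ω = 0.7500

Δθ = 1.125000 − 0.000000 = 1.125000
ω = Δθ/dt = 1.125000/1.5 = 0.7500
R = Δx/(sin θ' − sin θ) = -0.3333
v = R·ω = -0.3333·0.7500 = -0.2500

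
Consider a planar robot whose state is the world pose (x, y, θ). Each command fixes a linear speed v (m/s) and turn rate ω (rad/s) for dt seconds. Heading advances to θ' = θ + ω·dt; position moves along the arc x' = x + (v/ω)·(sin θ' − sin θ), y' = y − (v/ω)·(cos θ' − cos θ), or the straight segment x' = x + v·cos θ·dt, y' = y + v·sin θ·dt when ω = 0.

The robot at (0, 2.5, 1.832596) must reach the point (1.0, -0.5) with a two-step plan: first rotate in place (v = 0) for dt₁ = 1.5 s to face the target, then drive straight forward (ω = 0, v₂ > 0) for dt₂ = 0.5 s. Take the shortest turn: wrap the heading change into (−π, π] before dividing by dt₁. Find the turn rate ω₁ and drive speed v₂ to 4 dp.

heading to target = atan2(-0.5−2.5, 1−0) = -1.2490
Δθ = wrap(-1.2490 − 1.8326) = -3.0816; ω₁ = Δθ/dt₁ = -2.0544
distance = √((1−0)² + (-0.5−2.5)²) = 3.1623; v₂ = distance/dt₂ = 6.3246

ω₁ = -2.0544, v₂ = 6.3246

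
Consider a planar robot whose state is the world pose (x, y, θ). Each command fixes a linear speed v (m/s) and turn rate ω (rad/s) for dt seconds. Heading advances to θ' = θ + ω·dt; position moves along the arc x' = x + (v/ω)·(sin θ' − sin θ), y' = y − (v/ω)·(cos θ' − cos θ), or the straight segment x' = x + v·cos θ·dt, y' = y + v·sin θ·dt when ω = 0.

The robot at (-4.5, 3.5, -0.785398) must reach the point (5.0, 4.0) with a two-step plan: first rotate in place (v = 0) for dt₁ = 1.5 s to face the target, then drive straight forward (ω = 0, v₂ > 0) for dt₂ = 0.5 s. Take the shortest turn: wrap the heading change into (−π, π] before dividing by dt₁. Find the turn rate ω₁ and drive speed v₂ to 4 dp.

ω₁ = 0.5587, v₂ = 19.0263

heading to target = atan2(4−3.5, 5−-4.5) = 0.0526
Δθ = wrap(0.0526 − -0.7854) = 0.8380; ω₁ = Δθ/dt₁ = 0.5587
distance = √((5−-4.5)² + (4−3.5)²) = 9.5131; v₂ = distance/dt₂ = 19.0263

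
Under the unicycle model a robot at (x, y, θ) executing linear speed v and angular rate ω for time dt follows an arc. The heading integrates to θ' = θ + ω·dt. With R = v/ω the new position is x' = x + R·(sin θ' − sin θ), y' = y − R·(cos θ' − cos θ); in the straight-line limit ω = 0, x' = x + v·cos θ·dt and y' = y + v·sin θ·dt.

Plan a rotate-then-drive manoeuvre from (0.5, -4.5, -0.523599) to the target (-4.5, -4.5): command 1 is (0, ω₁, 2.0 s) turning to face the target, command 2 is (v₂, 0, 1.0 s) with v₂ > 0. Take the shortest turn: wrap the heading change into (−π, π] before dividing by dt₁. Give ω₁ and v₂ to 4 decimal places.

ω₁ = -1.3090, v₂ = 5.0000

heading to target = atan2(-4.5−-4.5, -4.5−0.5) = 3.1416
Δθ = wrap(3.1416 − -0.5236) = -2.6180; ω₁ = Δθ/dt₁ = -1.3090
distance = √((-4.5−0.5)² + (-4.5−-4.5)²) = 5.0000; v₂ = distance/dt₂ = 5.0000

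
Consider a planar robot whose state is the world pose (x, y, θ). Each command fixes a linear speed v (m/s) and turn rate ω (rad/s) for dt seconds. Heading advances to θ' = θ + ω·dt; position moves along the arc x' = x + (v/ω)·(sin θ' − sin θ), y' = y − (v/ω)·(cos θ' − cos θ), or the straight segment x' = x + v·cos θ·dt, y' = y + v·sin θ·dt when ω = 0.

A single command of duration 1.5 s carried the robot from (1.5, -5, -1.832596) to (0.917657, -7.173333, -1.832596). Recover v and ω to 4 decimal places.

Δθ = -1.832596 − -1.832596 = 0.000000
ω = Δθ/dt = 0.000000/1.5 = 0.0000
ω = 0 → v = (Δx·cos θ + Δy·sin θ)/dt = 1.5000

v = 1.5000, ω = 0.0000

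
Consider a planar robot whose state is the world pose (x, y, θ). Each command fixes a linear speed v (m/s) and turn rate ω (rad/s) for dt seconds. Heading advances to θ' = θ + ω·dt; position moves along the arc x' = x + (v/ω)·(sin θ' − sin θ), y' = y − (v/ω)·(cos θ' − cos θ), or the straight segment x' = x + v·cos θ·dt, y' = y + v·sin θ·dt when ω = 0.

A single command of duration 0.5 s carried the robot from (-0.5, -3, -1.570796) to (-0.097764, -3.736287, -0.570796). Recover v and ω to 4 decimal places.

Δθ = -0.570796 − -1.570796 = 1.000000
ω = Δθ/dt = 1.000000/0.5 = 2.0000
R = −Δy/(cos θ' − cos θ) = 0.8750
v = R·ω = 0.8750·2.0000 = 1.7500

v = 1.7500, ω = 2.0000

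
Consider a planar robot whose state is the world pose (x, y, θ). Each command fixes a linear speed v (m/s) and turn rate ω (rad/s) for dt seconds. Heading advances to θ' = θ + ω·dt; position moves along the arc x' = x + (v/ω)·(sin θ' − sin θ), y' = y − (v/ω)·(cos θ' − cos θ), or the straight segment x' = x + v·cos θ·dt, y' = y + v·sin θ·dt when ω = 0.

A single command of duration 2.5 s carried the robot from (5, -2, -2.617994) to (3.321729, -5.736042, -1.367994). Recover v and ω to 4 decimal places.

Δθ = -1.367994 − -2.617994 = 1.250000
ω = Δθ/dt = 1.250000/2.5 = 0.5000
R = −Δy/(cos θ' − cos θ) = 3.5000
v = R·ω = 3.5000·0.5000 = 1.7500

v = 1.7500, ω = 0.5000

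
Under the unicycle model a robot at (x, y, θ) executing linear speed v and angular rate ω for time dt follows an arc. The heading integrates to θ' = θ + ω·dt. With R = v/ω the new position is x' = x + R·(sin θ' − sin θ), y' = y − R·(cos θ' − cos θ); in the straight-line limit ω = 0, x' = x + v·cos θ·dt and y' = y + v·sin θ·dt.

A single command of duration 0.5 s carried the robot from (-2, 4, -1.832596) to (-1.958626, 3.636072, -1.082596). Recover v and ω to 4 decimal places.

v = 0.7500, ω = 1.5000

Δθ = -1.082596 − -1.832596 = 0.750000
ω = Δθ/dt = 0.750000/0.5 = 1.5000
R = −Δy/(cos θ' − cos θ) = 0.5000
v = R·ω = 0.5000·1.5000 = 0.7500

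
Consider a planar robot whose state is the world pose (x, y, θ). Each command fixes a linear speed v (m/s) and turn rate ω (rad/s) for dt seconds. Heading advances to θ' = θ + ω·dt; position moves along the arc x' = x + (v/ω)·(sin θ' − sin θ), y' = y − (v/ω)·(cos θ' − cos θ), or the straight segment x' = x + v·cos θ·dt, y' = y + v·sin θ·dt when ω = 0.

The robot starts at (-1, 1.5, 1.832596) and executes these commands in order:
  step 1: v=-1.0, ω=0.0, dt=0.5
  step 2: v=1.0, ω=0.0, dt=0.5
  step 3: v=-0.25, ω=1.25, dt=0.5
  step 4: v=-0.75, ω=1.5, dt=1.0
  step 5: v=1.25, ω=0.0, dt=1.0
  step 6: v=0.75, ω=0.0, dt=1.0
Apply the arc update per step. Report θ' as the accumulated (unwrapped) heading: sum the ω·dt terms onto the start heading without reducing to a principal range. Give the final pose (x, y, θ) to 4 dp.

(-1.6233, -0.0151, 3.9576)

step 1: θ'=1.8326 (straight) → pose (-0.8706, 1.0170, 1.8326)
step 2: θ'=1.8326 (straight) → pose (-1.0000, 1.5000, 1.8326)
step 3: θ'=2.4576 (R=-0.2000) → pose (-0.9332, 1.3968, 2.4576)
step 4: θ'=3.9576 (R=-0.5000) → pose (-0.2530, 1.4417, 3.9576)
step 5: θ'=3.9576 (straight) → pose (-1.1095, 0.5312, 3.9576)
step 6: θ'=3.9576 (straight) → pose (-1.6233, -0.0151, 3.9576)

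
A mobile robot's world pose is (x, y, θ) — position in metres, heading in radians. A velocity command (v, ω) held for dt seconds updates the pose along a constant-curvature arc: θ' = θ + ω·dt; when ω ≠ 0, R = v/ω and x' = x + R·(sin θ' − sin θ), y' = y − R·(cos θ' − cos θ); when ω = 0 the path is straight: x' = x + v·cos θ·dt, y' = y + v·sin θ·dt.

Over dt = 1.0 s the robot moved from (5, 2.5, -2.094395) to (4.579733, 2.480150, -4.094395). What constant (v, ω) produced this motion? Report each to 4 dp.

Δθ = -4.094395 − -2.094395 = -2.000000
ω = Δθ/dt = -2.000000/1.0 = -2.0000
R = Δx/(sin θ' − sin θ) = -0.2500
v = R·ω = -0.2500·-2.0000 = 0.5000

v = 0.5000, ω = -2.0000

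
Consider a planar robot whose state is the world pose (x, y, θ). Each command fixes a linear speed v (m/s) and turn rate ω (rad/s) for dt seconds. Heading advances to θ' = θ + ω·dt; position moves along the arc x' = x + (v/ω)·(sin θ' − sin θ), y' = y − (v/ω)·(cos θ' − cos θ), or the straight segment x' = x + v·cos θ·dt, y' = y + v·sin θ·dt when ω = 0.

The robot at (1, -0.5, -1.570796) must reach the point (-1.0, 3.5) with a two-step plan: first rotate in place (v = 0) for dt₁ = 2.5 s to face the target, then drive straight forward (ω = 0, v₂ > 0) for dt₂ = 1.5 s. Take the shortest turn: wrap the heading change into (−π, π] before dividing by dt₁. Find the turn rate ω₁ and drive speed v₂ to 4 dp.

heading to target = atan2(3.5−-0.5, -1−1) = 2.0344
Δθ = wrap(2.0344 − -1.5708) = -2.6779; ω₁ = Δθ/dt₁ = -1.0712
distance = √((-1−1)² + (3.5−-0.5)²) = 4.4721; v₂ = distance/dt₂ = 2.9814

ω₁ = -1.0712, v₂ = 2.9814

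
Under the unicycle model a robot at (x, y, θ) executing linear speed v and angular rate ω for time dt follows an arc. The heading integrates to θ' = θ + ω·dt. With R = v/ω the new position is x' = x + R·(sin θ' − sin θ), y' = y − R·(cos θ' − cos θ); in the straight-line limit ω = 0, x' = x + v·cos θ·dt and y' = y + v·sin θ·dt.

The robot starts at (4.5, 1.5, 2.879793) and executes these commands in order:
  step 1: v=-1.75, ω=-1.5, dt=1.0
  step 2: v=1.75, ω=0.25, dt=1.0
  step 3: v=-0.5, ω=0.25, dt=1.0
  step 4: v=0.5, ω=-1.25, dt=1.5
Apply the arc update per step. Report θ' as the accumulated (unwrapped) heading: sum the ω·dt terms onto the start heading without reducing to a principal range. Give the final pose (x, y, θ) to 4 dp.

step 1: θ'=1.3798 (R=1.1667) → pose (5.3435, 0.1516, 1.3798)
step 2: θ'=1.6298 (R=7.0000) → pose (5.4586, 1.8932, 1.6298)
step 3: θ'=1.8798 (R=-2.0000) → pose (5.5499, 1.4030, 1.8798)
step 4: θ'=0.0048 (R=-0.4000) → pose (5.9290, 1.9246, 0.0048)

(5.9290, 1.9246, 0.0048)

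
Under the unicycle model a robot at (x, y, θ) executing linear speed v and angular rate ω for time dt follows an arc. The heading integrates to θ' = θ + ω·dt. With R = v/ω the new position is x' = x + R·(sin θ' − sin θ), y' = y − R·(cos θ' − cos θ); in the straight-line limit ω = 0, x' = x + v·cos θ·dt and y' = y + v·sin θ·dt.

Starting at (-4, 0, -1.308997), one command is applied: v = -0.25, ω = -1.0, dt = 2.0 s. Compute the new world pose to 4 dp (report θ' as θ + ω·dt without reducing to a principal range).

θ' = -1.3090 + -1.0·2.0 = -3.3090
R = v/ω = -0.25/-1.0 = 0.2500
x' = -4 + 0.2500·(sin -3.3090 − sin -1.3090) = -3.7169
y' = 0 − 0.2500·(cos -3.3090 − cos -1.3090) = 0.3112

(-3.7169, 0.3112, -3.3090)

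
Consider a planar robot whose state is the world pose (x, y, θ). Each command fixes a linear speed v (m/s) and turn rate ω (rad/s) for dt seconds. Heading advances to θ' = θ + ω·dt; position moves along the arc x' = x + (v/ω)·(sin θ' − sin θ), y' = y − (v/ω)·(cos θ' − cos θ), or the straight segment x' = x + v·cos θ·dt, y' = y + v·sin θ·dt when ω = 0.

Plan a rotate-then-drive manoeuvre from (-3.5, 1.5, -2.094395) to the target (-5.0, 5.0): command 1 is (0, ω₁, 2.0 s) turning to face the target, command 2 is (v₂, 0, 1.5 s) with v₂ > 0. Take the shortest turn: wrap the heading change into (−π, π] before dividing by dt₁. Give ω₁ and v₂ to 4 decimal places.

ω₁ = -1.1066, v₂ = 2.5386

heading to target = atan2(5−1.5, -5−-3.5) = 1.9757
Δθ = wrap(1.9757 − -2.0944) = -2.2131; ω₁ = Δθ/dt₁ = -1.1066
distance = √((-5−-3.5)² + (5−1.5)²) = 3.8079; v₂ = distance/dt₂ = 2.5386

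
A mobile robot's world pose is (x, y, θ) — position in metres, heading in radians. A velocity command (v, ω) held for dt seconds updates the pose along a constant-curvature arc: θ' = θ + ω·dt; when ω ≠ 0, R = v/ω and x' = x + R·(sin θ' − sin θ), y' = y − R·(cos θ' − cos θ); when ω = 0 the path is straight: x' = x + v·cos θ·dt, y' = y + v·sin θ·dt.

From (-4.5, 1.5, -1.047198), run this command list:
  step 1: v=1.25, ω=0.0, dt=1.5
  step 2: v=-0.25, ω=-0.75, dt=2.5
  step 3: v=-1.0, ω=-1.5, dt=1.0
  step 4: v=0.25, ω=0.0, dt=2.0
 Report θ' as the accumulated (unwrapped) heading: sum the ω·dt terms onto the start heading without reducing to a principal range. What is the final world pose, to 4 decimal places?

(-2.7056, 0.3874, -4.4222)

step 1: θ'=-1.0472 (straight) → pose (-3.5625, -0.1238, -1.0472)
step 2: θ'=-2.9222 (R=0.3333) → pose (-3.3464, 0.3682, -2.9222)
step 3: θ'=-4.4222 (R=0.6667) → pose (-2.5625, -0.0917, -4.4222)
step 4: θ'=-4.4222 (straight) → pose (-2.7056, 0.3874, -4.4222)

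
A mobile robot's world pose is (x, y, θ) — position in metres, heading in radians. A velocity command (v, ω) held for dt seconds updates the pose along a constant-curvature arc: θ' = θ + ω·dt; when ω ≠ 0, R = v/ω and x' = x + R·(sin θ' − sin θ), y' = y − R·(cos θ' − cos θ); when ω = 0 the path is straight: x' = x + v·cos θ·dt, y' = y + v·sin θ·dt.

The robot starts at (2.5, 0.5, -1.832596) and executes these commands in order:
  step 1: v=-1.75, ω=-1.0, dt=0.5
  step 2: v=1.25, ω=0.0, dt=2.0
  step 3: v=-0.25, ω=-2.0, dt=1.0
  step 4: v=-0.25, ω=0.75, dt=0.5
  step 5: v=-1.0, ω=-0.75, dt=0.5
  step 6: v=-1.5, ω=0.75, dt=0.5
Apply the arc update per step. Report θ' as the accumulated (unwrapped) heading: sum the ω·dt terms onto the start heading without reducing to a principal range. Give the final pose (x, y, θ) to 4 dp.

step 1: θ'=-2.3326 (R=1.7500) → pose (2.9241, 1.2550, -2.3326)
step 2: θ'=-2.3326 (straight) → pose (1.1985, -0.5540, -2.3326)
step 3: θ'=-4.3326 (R=0.1250) → pose (1.4051, -0.5940, -4.3326)
step 4: θ'=-3.9576 (R=-0.3333) → pose (1.4718, -0.6988, -3.9576)
step 5: θ'=-4.3326 (R=1.3333) → pose (1.7389, -1.1180, -4.3326)
step 6: θ'=-3.9576 (R=-2.0000) → pose (2.1396, -1.7468, -3.9576)

(2.1396, -1.7468, -3.9576)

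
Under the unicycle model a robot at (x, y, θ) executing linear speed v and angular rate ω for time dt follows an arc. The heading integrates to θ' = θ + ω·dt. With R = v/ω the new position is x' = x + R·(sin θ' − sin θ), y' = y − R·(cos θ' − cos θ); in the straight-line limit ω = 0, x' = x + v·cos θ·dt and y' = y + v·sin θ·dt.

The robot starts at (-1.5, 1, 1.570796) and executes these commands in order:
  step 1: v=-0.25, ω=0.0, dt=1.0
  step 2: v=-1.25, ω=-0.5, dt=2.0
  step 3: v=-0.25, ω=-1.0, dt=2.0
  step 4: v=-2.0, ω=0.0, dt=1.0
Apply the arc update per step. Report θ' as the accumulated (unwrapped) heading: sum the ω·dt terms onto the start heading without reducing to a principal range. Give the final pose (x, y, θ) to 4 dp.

(-3.3141, 0.8014, -1.4292)

step 1: θ'=1.5708 (straight) → pose (-1.5000, 0.7500, 1.5708)
step 2: θ'=0.5708 (R=2.5000) → pose (-2.6492, -1.3537, 0.5708)
step 3: θ'=-1.4292 (R=0.2500) → pose (-3.0318, -1.1786, -1.4292)
step 4: θ'=-1.4292 (straight) → pose (-3.3141, 0.8014, -1.4292)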